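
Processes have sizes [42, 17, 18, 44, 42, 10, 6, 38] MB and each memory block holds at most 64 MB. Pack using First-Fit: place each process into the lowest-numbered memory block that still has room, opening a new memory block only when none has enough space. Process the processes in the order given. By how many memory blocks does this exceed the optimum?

First-Fit: [42,17] [18,44] [42,10,6] [38] → 4 memory blocks.
Total size 217 MB; any packing needs at least ⌈217/64⌉ = 4 memory blocks.
So 4 is already optimal.

0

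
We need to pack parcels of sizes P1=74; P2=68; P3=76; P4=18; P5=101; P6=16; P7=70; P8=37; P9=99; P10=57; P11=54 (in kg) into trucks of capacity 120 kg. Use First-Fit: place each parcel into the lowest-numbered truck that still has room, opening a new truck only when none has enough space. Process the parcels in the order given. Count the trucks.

truck 1: place P1 (74 kg), 46 kg left
truck 2: place P2 (68 kg), 52 kg left
truck 3: place P3 (76 kg), 44 kg left
truck 1: place P4 (18 kg), 28 kg left
truck 4: place P5 (101 kg), 19 kg left
truck 1: place P6 (16 kg), 12 kg left
truck 5: place P7 (70 kg), 50 kg left
truck 2: place P8 (37 kg), 15 kg left
truck 6: place P9 (99 kg), 21 kg left
truck 7: place P10 (57 kg), 63 kg left
truck 7: place P11 (54 kg), 9 kg left

7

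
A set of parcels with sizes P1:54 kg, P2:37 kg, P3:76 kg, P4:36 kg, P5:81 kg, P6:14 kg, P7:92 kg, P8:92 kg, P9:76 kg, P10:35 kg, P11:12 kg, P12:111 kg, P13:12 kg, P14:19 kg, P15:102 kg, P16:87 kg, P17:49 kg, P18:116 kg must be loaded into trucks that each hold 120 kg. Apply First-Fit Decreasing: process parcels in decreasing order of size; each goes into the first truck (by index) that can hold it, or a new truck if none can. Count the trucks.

Sorted descending: 116, 111, 102, 92, 92, 87, 81, 76, 76, 54, 49, 37, 36, 35, 19, 14, 12, 12.
Put 116 kg in truck 1; 4 kg remain.
Put 111 kg in truck 2; 9 kg remain.
Put 102 kg in truck 3; 18 kg remain.
Put 92 kg in truck 4; 28 kg remain.
Put 92 kg in truck 5; 28 kg remain.
Put 87 kg in truck 6; 33 kg remain.
Put 81 kg in truck 7; 39 kg remain.
Put 76 kg in truck 8; 44 kg remain.
Put 76 kg in truck 9; 44 kg remain.
Put 54 kg in truck 10; 66 kg remain.
Put 49 kg in truck 10; 17 kg remain.
Put 37 kg in truck 7; 2 kg remain.
Put 36 kg in truck 8; 8 kg remain.
Put 35 kg in truck 9; 9 kg remain.
Put 19 kg in truck 4; 9 kg remain.
Put 14 kg in truck 3; 4 kg remain.
Put 12 kg in truck 5; 16 kg remain.
Put 12 kg in truck 5; 4 kg remain.

10 trucks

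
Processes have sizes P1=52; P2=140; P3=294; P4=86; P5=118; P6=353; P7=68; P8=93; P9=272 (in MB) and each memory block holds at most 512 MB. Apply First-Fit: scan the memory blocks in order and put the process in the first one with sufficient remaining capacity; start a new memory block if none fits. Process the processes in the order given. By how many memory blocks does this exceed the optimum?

First-Fit: [52,140,294] [86,118,68,93] [353] [272] → 4 memory blocks.
Total size 1476 MB; any packing needs at least ⌈1476/512⌉ = 3 memory blocks.
An optimal packing achieves that bound: [353,140] [294,118,93] [272,86,68,52] → 3 memory blocks.
Excess: 4 − 3 = 1.

1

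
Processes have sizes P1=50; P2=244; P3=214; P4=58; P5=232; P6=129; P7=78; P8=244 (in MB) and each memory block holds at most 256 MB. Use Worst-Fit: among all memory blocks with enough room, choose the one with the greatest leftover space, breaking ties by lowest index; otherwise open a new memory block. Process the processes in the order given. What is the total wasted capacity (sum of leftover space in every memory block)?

287

Put P1 (50 MB) in memory block 1; 206 MB remain.
Put P2 (244 MB) in memory block 2; 12 MB remain.
Put P3 (214 MB) in memory block 3; 42 MB remain.
Put P4 (58 MB) in memory block 1; 148 MB remain.
Put P5 (232 MB) in memory block 4; 24 MB remain.
Put P6 (129 MB) in memory block 1; 19 MB remain.
Put P7 (78 MB) in memory block 5; 178 MB remain.
Put P8 (244 MB) in memory block 6; 12 MB remain.
6 memory blocks × 256 MB = 1536 MB; used 1249 MB; unused 287 MB.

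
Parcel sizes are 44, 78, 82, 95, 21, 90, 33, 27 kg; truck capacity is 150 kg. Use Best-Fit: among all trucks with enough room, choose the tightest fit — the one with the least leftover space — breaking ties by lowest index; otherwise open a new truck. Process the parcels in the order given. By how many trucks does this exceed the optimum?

Best-Fit: [44,78,21] [82] [95,33] [90,27] → 4 trucks.
Total size 470 kg; any packing needs at least ⌈470/150⌉ = 4 trucks.
So 4 is already optimal.

0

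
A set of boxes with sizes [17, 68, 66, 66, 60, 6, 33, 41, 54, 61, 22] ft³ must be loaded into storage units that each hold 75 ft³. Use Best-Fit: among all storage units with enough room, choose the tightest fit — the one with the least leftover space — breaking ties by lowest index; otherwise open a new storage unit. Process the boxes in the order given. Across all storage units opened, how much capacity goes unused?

storage unit 1: place 17 ft³, 58 ft³ left
storage unit 2: place 68 ft³, 7 ft³ left
storage unit 3: place 66 ft³, 9 ft³ left
storage unit 4: place 66 ft³, 9 ft³ left
storage unit 5: place 60 ft³, 15 ft³ left
storage unit 2: place 6 ft³, 1 ft³ left
storage unit 1: place 33 ft³, 25 ft³ left
storage unit 6: place 41 ft³, 34 ft³ left
storage unit 7: place 54 ft³, 21 ft³ left
storage unit 8: place 61 ft³, 14 ft³ left
storage unit 1: place 22 ft³, 3 ft³ left
8 storage units × 75 ft³ = 600 ft³; used 494 ft³; unused 106 ft³.

106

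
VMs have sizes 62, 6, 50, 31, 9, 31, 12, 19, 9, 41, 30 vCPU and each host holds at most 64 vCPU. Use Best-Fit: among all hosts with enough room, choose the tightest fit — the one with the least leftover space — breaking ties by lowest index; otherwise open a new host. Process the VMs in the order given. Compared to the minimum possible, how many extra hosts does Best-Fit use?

1

Best-Fit: [62] [6,50] [31,9,12,9] [31,19] [41] [30] → 6 hosts.
Total size 300 vCPU; any packing needs at least ⌈300/64⌉ = 5 hosts.
An optimal packing achieves that bound: [62] [50,12] [41,19] [31,31] [30,9,9,6] → 5 hosts.
Excess: 6 − 5 = 1.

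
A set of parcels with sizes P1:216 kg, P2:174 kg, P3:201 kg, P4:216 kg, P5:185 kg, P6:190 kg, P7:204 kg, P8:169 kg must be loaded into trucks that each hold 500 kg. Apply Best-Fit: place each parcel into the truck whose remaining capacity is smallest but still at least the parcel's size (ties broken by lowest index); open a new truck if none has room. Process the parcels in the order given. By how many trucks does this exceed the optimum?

Best-Fit: [216,174] [201,216] [185,190] [204,169] → 4 trucks.
Total size 1555 kg; any packing needs at least ⌈1555/500⌉ = 4 trucks.
So 4 is already optimal.

0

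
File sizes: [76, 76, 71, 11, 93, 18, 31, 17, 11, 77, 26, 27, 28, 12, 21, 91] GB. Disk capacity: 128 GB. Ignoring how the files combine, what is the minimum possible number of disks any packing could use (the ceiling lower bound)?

6 disks

Total size = 76 + 76 + 71 + 11 + 93 + 18 + 31 + 17 + 11 + 77 + 26 + 27 + 28 + 12 + 21 + 91 = 686 GB.
⌈686 / 128⌉ = 6.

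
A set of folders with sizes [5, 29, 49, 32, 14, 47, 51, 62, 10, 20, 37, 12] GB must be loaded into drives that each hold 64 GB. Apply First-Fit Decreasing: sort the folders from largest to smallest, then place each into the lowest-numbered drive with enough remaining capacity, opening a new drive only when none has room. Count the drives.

6

Sorted descending: 62, 51, 49, 47, 37, 32, 29, 20, 14, 12, 10, 5.
Put 62 GB in drive 1; 2 GB remain.
Put 51 GB in drive 2; 13 GB remain.
Put 49 GB in drive 3; 15 GB remain.
Put 47 GB in drive 4; 17 GB remain.
Put 37 GB in drive 5; 27 GB remain.
Put 32 GB in drive 6; 32 GB remain.
Put 29 GB in drive 6; 3 GB remain.
Put 20 GB in drive 5; 7 GB remain.
Put 14 GB in drive 3; 1 GB remain.
Put 12 GB in drive 2; 1 GB remain.
Put 10 GB in drive 4; 7 GB remain.
Put 5 GB in drive 4; 2 GB remain.
Final drives: [62] [51,12] [49,14] [47,10,5] [37,20] [32,29].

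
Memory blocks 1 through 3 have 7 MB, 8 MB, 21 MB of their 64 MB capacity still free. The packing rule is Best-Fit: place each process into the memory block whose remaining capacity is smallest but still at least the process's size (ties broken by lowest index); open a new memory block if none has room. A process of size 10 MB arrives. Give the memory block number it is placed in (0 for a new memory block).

Memory blocks with room: memory block 3 (21 MB).
Tightest fit is memory block 3 with 21 MB free.

3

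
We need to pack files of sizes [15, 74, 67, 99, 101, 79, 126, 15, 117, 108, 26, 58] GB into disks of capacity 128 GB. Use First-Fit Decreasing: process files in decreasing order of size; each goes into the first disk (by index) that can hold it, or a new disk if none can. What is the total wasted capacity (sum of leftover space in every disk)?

Sorted descending: 126, 117, 108, 101, 99, 79, 74, 67, 58, 26, 15, 15.
disk 1: place 126 GB, 2 GB left
disk 2: place 117 GB, 11 GB left
disk 3: place 108 GB, 20 GB left
disk 4: place 101 GB, 27 GB left
disk 5: place 99 GB, 29 GB left
disk 6: place 79 GB, 49 GB left
disk 7: place 74 GB, 54 GB left
disk 8: place 67 GB, 61 GB left
disk 8: place 58 GB, 3 GB left
disk 4: place 26 GB, 1 GB left
disk 3: place 15 GB, 5 GB left
disk 5: place 15 GB, 14 GB left
8 disks × 128 GB = 1024 GB; used 885 GB; unused 139 GB.

139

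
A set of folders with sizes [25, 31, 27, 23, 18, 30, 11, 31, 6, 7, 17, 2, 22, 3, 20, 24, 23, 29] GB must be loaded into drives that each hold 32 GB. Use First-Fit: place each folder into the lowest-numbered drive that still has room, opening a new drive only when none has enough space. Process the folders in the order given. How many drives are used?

25 GB → drive 1 (remaining 7 GB)
31 GB → drive 2 (remaining 1 GB)
27 GB → drive 3 (remaining 5 GB)
23 GB → drive 4 (remaining 9 GB)
18 GB → drive 5 (remaining 14 GB)
30 GB → drive 6 (remaining 2 GB)
11 GB → drive 5 (remaining 3 GB)
31 GB → drive 7 (remaining 1 GB)
6 GB → drive 1 (remaining 1 GB)
7 GB → drive 4 (remaining 2 GB)
17 GB → drive 8 (remaining 15 GB)
2 GB → drive 3 (remaining 3 GB)
22 GB → drive 9 (remaining 10 GB)
3 GB → drive 3 (remaining 0 GB)
20 GB → drive 10 (remaining 12 GB)
24 GB → drive 11 (remaining 8 GB)
23 GB → drive 12 (remaining 9 GB)
29 GB → drive 13 (remaining 3 GB)
Final drives: [25,6] [31] [27,2,3] [23,7] [18,11] [30] [31] [17] [22] [20] [24] [23] [29].

13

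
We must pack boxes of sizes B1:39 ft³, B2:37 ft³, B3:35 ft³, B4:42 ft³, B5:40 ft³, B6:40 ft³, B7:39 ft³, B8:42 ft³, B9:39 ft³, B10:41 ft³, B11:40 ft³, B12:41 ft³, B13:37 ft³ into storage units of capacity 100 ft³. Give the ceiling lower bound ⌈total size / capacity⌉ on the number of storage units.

Total size = 39 + 37 + 35 + 42 + 40 + 40 + 39 + 42 + 39 + 41 + 40 + 41 + 37 = 512 ft³.
⌈512 / 100⌉ = 6.

6 storage units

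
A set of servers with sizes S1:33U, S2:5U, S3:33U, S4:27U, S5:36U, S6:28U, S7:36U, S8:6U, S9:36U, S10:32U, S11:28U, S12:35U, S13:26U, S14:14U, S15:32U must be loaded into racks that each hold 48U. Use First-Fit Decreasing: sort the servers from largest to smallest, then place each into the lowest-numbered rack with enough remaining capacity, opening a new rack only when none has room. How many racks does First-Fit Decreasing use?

12

Sorted descending: 36, 36, 36, 35, 33, 33, 32, 32, 28, 28, 27, 26, 14, 6, 5.
36U → rack 1 (remaining 12U)
36U → rack 2 (remaining 12U)
36U → rack 3 (remaining 12U)
35U → rack 4 (remaining 13U)
33U → rack 5 (remaining 15U)
33U → rack 6 (remaining 15U)
32U → rack 7 (remaining 16U)
32U → rack 8 (remaining 16U)
28U → rack 9 (remaining 20U)
28U → rack 10 (remaining 20U)
27U → rack 11 (remaining 21U)
26U → rack 12 (remaining 22U)
14U → rack 5 (remaining 1U)
6U → rack 1 (remaining 6U)
5U → rack 1 (remaining 1U)
Final racks: [36,6,5] [36] [36] [35] [33,14] [33] [32] [32] [28] [28] [27] [26].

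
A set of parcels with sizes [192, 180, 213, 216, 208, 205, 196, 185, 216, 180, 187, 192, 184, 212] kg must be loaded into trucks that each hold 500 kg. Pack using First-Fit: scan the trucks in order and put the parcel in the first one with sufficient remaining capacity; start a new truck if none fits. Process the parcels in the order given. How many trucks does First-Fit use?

7

Put 192 kg in truck 1; 308 kg remain.
Put 180 kg in truck 1; 128 kg remain.
Put 213 kg in truck 2; 287 kg remain.
Put 216 kg in truck 2; 71 kg remain.
Put 208 kg in truck 3; 292 kg remain.
Put 205 kg in truck 3; 87 kg remain.
Put 196 kg in truck 4; 304 kg remain.
Put 185 kg in truck 4; 119 kg remain.
Put 216 kg in truck 5; 284 kg remain.
Put 180 kg in truck 5; 104 kg remain.
Put 187 kg in truck 6; 313 kg remain.
Put 192 kg in truck 6; 121 kg remain.
Put 184 kg in truck 7; 316 kg remain.
Put 212 kg in truck 7; 104 kg remain.
Final trucks: [192,180] [213,216] [208,205] [196,185] [216,180] [187,192] [184,212].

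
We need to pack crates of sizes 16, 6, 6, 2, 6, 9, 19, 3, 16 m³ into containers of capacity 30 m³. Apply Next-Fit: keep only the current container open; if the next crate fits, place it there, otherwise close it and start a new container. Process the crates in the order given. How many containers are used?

4 containers

16 m³ → container 1 (remaining 14 m³)
6 m³ → container 1 (remaining 8 m³)
6 m³ → container 1 (remaining 2 m³)
2 m³ → container 1 (remaining 0 m³)
6 m³ → container 2 (remaining 24 m³)
9 m³ → container 2 (remaining 15 m³)
19 m³ → container 3 (remaining 11 m³)
3 m³ → container 3 (remaining 8 m³)
16 m³ → container 4 (remaining 14 m³)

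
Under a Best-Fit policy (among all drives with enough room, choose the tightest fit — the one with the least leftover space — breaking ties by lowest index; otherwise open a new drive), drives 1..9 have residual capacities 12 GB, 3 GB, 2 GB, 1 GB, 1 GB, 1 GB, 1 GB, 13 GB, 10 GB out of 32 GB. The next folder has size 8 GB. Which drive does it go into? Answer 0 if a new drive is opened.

Drives with room: drive 1 (12 GB), drive 8 (13 GB), drive 9 (10 GB).
Tightest fit is drive 9 with 10 GB free.

9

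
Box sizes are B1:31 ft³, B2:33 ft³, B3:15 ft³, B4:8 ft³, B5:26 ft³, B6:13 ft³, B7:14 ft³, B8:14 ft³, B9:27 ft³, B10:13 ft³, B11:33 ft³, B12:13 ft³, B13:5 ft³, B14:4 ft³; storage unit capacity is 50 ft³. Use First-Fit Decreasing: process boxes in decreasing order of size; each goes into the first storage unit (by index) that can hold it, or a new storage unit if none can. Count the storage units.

Sorted descending: 33, 33, 31, 27, 26, 15, 14, 14, 13, 13, 13, 8, 5, 4.
Put 33 ft³ in storage unit 1; 17 ft³ remain.
Put 33 ft³ in storage unit 2; 17 ft³ remain.
Put 31 ft³ in storage unit 3; 19 ft³ remain.
Put 27 ft³ in storage unit 4; 23 ft³ remain.
Put 26 ft³ in storage unit 5; 24 ft³ remain.
Put 15 ft³ in storage unit 1; 2 ft³ remain.
Put 14 ft³ in storage unit 2; 3 ft³ remain.
Put 14 ft³ in storage unit 3; 5 ft³ remain.
Put 13 ft³ in storage unit 4; 10 ft³ remain.
Put 13 ft³ in storage unit 5; 11 ft³ remain.
Put 13 ft³ in storage unit 6; 37 ft³ remain.
Put 8 ft³ in storage unit 4; 2 ft³ remain.
Put 5 ft³ in storage unit 3; 0 ft³ remain.
Put 4 ft³ in storage unit 5; 7 ft³ remain.

6 storage units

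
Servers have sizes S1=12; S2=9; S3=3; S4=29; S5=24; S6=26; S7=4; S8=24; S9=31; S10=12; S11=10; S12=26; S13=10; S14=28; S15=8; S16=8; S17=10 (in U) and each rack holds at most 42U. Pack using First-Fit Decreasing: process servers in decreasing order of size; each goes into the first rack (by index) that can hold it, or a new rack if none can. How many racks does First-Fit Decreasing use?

Sorted descending: 31, 29, 28, 26, 26, 24, 24, 12, 12, 10, 10, 10, 9, 8, 8, 4, 3.
rack 1: place 31U, 11U left
rack 2: place 29U, 13U left
rack 3: place 28U, 14U left
rack 4: place 26U, 16U left
rack 5: place 26U, 16U left
rack 6: place 24U, 18U left
rack 7: place 24U, 18U left
rack 2: place 12U, 1U left
rack 3: place 12U, 2U left
rack 1: place 10U, 1U left
rack 4: place 10U, 6U left
rack 5: place 10U, 6U left
rack 6: place 9U, 9U left
rack 6: place 8U, 1U left
rack 7: place 8U, 10U left
rack 4: place 4U, 2U left
rack 5: place 3U, 3U left

7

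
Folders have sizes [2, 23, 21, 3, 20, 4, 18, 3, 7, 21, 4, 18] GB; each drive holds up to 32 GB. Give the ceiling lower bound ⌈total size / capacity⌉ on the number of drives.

Total size = 2 + 23 + 21 + 3 + 20 + 4 + 18 + 3 + 7 + 21 + 4 + 18 = 144 GB.
⌈144 / 32⌉ = 5.

5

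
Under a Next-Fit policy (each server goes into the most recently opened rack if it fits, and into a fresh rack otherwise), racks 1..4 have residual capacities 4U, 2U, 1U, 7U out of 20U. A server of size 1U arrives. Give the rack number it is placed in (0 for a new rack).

4

Next-Fit only looks at rack 4, which has 7U free.
1U fits there.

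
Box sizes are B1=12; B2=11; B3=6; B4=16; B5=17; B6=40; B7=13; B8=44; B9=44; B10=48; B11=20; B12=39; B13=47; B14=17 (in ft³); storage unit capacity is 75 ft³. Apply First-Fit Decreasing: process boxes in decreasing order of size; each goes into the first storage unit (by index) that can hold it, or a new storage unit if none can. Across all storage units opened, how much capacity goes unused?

76

Sorted descending: 48, 47, 44, 44, 40, 39, 20, 17, 17, 16, 13, 12, 11, 6.
storage unit 1: place 48 ft³, 27 ft³ left
storage unit 2: place 47 ft³, 28 ft³ left
storage unit 3: place 44 ft³, 31 ft³ left
storage unit 4: place 44 ft³, 31 ft³ left
storage unit 5: place 40 ft³, 35 ft³ left
storage unit 6: place 39 ft³, 36 ft³ left
storage unit 1: place 20 ft³, 7 ft³ left
storage unit 2: place 17 ft³, 11 ft³ left
storage unit 3: place 17 ft³, 14 ft³ left
storage unit 4: place 16 ft³, 15 ft³ left
storage unit 3: place 13 ft³, 1 ft³ left
storage unit 4: place 12 ft³, 3 ft³ left
storage unit 2: place 11 ft³, 0 ft³ left
storage unit 1: place 6 ft³, 1 ft³ left
6 storage units × 75 ft³ = 450 ft³; used 374 ft³; unused 76 ft³.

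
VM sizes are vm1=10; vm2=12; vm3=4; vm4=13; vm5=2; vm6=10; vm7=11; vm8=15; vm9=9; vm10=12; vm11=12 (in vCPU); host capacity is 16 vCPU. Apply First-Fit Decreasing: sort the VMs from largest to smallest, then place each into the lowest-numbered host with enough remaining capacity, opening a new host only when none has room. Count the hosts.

9 hosts

Sorted descending: 15, 13, 12, 12, 12, 11, 10, 10, 9, 4, 2.
host 1: place 15 vCPU, 1 vCPU left
host 2: place 13 vCPU, 3 vCPU left
host 3: place 12 vCPU, 4 vCPU left
host 4: place 12 vCPU, 4 vCPU left
host 5: place 12 vCPU, 4 vCPU left
host 6: place 11 vCPU, 5 vCPU left
host 7: place 10 vCPU, 6 vCPU left
host 8: place 10 vCPU, 6 vCPU left
host 9: place 9 vCPU, 7 vCPU left
host 3: place 4 vCPU, 0 vCPU left
host 2: place 2 vCPU, 1 vCPU left
Final hosts: [15] [13,2] [12,4] [12] [12] [11] [10] [10] [9].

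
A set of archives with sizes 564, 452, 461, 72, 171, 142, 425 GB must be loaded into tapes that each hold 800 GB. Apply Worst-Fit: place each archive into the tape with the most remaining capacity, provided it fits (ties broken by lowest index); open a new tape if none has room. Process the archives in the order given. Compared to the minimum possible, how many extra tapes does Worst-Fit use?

Worst-Fit: [564] [452,72,142] [461,171] [425] → 4 tapes.
4 archives exceed 400 GB (half the capacity), and no two of those can share a tape, so at least 4 tapes are needed.
So 4 is already optimal.

0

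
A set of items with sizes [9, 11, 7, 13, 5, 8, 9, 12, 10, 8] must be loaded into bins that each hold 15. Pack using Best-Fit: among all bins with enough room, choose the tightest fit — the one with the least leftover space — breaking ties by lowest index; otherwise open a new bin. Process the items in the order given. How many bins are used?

Put 9 in bin 1; 6 remain.
Put 11 in bin 2; 4 remain.
Put 7 in bin 3; 8 remain.
Put 13 in bin 4; 2 remain.
Put 5 in bin 1; 1 remain.
Put 8 in bin 3; 0 remain.
Put 9 in bin 5; 6 remain.
Put 12 in bin 6; 3 remain.
Put 10 in bin 7; 5 remain.
Put 8 in bin 8; 7 remain.
Final bins: [9,5] [11] [7,8] [13] [9] [12] [10] [8].

8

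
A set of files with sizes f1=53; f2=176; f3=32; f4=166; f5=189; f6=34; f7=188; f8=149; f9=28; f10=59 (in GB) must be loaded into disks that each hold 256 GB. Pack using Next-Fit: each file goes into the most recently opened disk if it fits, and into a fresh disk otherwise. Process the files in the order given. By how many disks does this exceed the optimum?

Next-Fit: [53,176] [32,166] [189,34] [188] [149,28,59] → 5 disks.
Total size 1074 GB; any packing needs at least ⌈1074/256⌉ = 5 disks.
So 5 is already optimal.

0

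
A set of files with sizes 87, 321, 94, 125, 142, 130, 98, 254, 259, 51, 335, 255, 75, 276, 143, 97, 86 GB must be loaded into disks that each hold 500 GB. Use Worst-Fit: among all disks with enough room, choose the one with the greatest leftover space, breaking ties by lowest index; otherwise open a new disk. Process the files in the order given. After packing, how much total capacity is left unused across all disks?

672

Put 87 GB in disk 1; 413 GB remain.
Put 321 GB in disk 1; 92 GB remain.
Put 94 GB in disk 2; 406 GB remain.
Put 125 GB in disk 2; 281 GB remain.
Put 142 GB in disk 2; 139 GB remain.
Put 130 GB in disk 2; 9 GB remain.
Put 98 GB in disk 3; 402 GB remain.
Put 254 GB in disk 3; 148 GB remain.
Put 259 GB in disk 4; 241 GB remain.
Put 51 GB in disk 4; 190 GB remain.
Put 335 GB in disk 5; 165 GB remain.
Put 255 GB in disk 6; 245 GB remain.
Put 75 GB in disk 6; 170 GB remain.
Put 276 GB in disk 7; 224 GB remain.
Put 143 GB in disk 7; 81 GB remain.
Put 97 GB in disk 4; 93 GB remain.
Put 86 GB in disk 6; 84 GB remain.
7 disks × 500 GB = 3500 GB; used 2828 GB; unused 672 GB.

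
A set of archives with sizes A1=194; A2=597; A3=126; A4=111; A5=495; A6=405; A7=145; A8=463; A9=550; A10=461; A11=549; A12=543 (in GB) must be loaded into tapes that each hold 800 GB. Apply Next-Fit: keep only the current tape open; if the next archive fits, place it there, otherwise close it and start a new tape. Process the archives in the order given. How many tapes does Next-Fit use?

tape 1: place A1 (194 GB), 606 GB left
tape 1: place A2 (597 GB), 9 GB left
tape 2: place A3 (126 GB), 674 GB left
tape 2: place A4 (111 GB), 563 GB left
tape 2: place A5 (495 GB), 68 GB left
tape 3: place A6 (405 GB), 395 GB left
tape 3: place A7 (145 GB), 250 GB left
tape 4: place A8 (463 GB), 337 GB left
tape 5: place A9 (550 GB), 250 GB left
tape 6: place A10 (461 GB), 339 GB left
tape 7: place A11 (549 GB), 251 GB left
tape 8: place A12 (543 GB), 257 GB left
Final tapes: [194,597] [126,111,495] [405,145] [463] [550] [461] [549] [543].

8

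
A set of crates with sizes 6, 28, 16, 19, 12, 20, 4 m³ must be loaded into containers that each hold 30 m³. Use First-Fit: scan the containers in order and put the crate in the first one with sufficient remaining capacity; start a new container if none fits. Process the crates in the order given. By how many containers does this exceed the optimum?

1

First-Fit: [6,16,4] [28] [19] [12] [20] → 5 containers.
Total size 105 m³; any packing needs at least ⌈105/30⌉ = 4 containers.
An optimal packing achieves that bound: [28] [20,6,4] [19] [16,12] → 4 containers.
Excess: 5 − 4 = 1.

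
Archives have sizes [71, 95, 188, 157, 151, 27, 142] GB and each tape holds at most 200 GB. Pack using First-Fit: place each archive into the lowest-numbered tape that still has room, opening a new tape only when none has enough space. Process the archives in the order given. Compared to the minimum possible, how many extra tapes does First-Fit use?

First-Fit: [71,95,27] [188] [157] [151] [142] → 5 tapes.
Total size 831 GB; any packing needs at least ⌈831/200⌉ = 5 tapes.
So 5 is already optimal.

0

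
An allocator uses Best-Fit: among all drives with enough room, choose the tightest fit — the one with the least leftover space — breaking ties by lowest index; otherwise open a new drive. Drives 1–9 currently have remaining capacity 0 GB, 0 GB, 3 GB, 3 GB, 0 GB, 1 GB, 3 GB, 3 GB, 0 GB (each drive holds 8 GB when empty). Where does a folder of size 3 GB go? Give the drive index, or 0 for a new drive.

Drives with room: drive 3 (3 GB), drive 4 (3 GB), drive 7 (3 GB), drive 8 (3 GB).
Tightest fit is drive 3 with 3 GB free.

3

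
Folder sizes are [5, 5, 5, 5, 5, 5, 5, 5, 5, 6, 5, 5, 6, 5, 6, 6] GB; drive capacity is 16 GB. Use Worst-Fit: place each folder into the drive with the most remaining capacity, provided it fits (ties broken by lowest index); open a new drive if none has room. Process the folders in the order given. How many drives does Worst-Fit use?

6

drive 1: place 5 GB, 11 GB left
drive 1: place 5 GB, 6 GB left
drive 1: place 5 GB, 1 GB left
drive 2: place 5 GB, 11 GB left
drive 2: place 5 GB, 6 GB left
drive 2: place 5 GB, 1 GB left
drive 3: place 5 GB, 11 GB left
drive 3: place 5 GB, 6 GB left
drive 3: place 5 GB, 1 GB left
drive 4: place 6 GB, 10 GB left
drive 4: place 5 GB, 5 GB left
drive 4: place 5 GB, 0 GB left
drive 5: place 6 GB, 10 GB left
drive 5: place 5 GB, 5 GB left
drive 6: place 6 GB, 10 GB left
drive 6: place 6 GB, 4 GB left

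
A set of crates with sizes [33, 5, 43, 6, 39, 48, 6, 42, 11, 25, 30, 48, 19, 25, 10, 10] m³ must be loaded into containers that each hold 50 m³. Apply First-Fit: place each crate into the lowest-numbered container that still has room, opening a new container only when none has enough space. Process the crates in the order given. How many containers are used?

9

33 m³ → container 1 (remaining 17 m³)
5 m³ → container 1 (remaining 12 m³)
43 m³ → container 2 (remaining 7 m³)
6 m³ → container 1 (remaining 6 m³)
39 m³ → container 3 (remaining 11 m³)
48 m³ → container 4 (remaining 2 m³)
6 m³ → container 1 (remaining 0 m³)
42 m³ → container 5 (remaining 8 m³)
11 m³ → container 3 (remaining 0 m³)
25 m³ → container 6 (remaining 25 m³)
30 m³ → container 7 (remaining 20 m³)
48 m³ → container 8 (remaining 2 m³)
19 m³ → container 6 (remaining 6 m³)
25 m³ → container 9 (remaining 25 m³)
10 m³ → container 7 (remaining 10 m³)
10 m³ → container 7 (remaining 0 m³)
Final containers: [33,5,6,6] [43] [39,11] [48] [42] [25,19] [30,10,10] [48] [25].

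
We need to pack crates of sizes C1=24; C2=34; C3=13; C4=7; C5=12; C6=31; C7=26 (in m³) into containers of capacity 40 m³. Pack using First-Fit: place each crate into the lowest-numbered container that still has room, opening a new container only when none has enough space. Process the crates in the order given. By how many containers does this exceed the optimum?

1

First-Fit: [24,13] [34] [7,12] [31] [26] → 5 containers.
Total size 147 m³; any packing needs at least ⌈147/40⌉ = 4 containers.
An optimal packing achieves that bound: [34] [31,7] [26,13] [24,12] → 4 containers.
Excess: 5 − 4 = 1.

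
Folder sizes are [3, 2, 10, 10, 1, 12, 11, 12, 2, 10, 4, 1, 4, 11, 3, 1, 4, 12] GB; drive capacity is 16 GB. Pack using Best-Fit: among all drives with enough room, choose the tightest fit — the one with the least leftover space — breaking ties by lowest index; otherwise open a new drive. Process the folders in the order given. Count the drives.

8

3 GB → drive 1 (remaining 13 GB)
2 GB → drive 1 (remaining 11 GB)
10 GB → drive 1 (remaining 1 GB)
10 GB → drive 2 (remaining 6 GB)
1 GB → drive 1 (remaining 0 GB)
12 GB → drive 3 (remaining 4 GB)
11 GB → drive 4 (remaining 5 GB)
12 GB → drive 5 (remaining 4 GB)
2 GB → drive 3 (remaining 2 GB)
10 GB → drive 6 (remaining 6 GB)
4 GB → drive 5 (remaining 0 GB)
1 GB → drive 3 (remaining 1 GB)
4 GB → drive 4 (remaining 1 GB)
11 GB → drive 7 (remaining 5 GB)
3 GB → drive 7 (remaining 2 GB)
1 GB → drive 3 (remaining 0 GB)
4 GB → drive 2 (remaining 2 GB)
12 GB → drive 8 (remaining 4 GB)
Final drives: [3,2,10,1] [10,4] [12,2,1,1] [11,4] [12,4] [10] [11,3] [12].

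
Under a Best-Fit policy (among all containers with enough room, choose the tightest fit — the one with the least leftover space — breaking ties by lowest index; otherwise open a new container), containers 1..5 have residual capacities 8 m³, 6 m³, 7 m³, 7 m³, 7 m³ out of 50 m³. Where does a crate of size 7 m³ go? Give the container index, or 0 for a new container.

Containers with room: container 1 (8 m³), container 3 (7 m³), container 4 (7 m³), container 5 (7 m³).
Tightest fit is container 3 with 7 m³ free.

3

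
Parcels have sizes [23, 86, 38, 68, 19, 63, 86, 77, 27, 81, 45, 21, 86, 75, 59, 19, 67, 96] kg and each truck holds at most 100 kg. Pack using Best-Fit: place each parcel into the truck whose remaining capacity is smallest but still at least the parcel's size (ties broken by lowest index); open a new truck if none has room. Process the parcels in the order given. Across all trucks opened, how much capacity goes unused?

264

Put 23 kg in truck 1; 77 kg remain.
Put 86 kg in truck 2; 14 kg remain.
Put 38 kg in truck 1; 39 kg remain.
Put 68 kg in truck 3; 32 kg remain.
Put 19 kg in truck 3; 13 kg remain.
Put 63 kg in truck 4; 37 kg remain.
Put 86 kg in truck 5; 14 kg remain.
Put 77 kg in truck 6; 23 kg remain.
Put 27 kg in truck 4; 10 kg remain.
Put 81 kg in truck 7; 19 kg remain.
Put 45 kg in truck 8; 55 kg remain.
Put 21 kg in truck 6; 2 kg remain.
Put 86 kg in truck 9; 14 kg remain.
Put 75 kg in truck 10; 25 kg remain.
Put 59 kg in truck 11; 41 kg remain.
Put 19 kg in truck 7; 0 kg remain.
Put 67 kg in truck 12; 33 kg remain.
Put 96 kg in truck 13; 4 kg remain.
13 trucks × 100 kg = 1300 kg; used 1036 kg; unused 264 kg.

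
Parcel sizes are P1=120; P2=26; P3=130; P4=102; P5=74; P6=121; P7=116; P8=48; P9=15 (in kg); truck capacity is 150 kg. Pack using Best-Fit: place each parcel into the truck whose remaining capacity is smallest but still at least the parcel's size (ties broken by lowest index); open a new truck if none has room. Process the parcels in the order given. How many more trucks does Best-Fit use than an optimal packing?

0

Best-Fit: [120,26] [130,15] [102,48] [74] [121] [116] → 6 trucks.
Total size 752 kg; any packing needs at least ⌈752/150⌉ = 6 trucks.
So 6 is already optimal.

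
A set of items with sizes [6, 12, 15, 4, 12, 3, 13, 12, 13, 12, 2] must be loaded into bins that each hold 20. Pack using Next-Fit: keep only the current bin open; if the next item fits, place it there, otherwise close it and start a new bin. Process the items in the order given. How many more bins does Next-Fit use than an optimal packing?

0

Next-Fit: [6,12] [15,4] [12,3] [13] [12] [13] [12,2] → 7 bins.
7 items exceed 10 (half the capacity), and no two of those can share a bin, so at least 7 bins are needed.
So 7 is already optimal.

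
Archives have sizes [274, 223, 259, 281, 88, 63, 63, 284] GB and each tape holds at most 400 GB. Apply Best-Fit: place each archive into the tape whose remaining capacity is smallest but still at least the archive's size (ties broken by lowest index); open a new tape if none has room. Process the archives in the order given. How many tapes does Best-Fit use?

5

Put 274 GB in tape 1; 126 GB remain.
Put 223 GB in tape 2; 177 GB remain.
Put 259 GB in tape 3; 141 GB remain.
Put 281 GB in tape 4; 119 GB remain.
Put 88 GB in tape 4; 31 GB remain.
Put 63 GB in tape 1; 63 GB remain.
Put 63 GB in tape 1; 0 GB remain.
Put 284 GB in tape 5; 116 GB remain.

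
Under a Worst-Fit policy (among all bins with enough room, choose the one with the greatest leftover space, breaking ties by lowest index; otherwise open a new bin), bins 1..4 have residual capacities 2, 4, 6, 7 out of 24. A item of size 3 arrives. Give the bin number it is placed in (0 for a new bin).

Bins with room: bin 2 (4), bin 3 (6), bin 4 (7).
Most room is bin 4 with 7 free.

4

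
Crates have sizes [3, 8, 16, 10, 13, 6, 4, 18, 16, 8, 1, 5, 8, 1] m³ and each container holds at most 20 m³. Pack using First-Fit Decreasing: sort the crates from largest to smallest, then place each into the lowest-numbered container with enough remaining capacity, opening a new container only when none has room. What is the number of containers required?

7

Sorted descending: 18, 16, 16, 13, 10, 8, 8, 8, 6, 5, 4, 3, 1, 1.
18 m³ → container 1 (remaining 2 m³)
16 m³ → container 2 (remaining 4 m³)
16 m³ → container 3 (remaining 4 m³)
13 m³ → container 4 (remaining 7 m³)
10 m³ → container 5 (remaining 10 m³)
8 m³ → container 5 (remaining 2 m³)
8 m³ → container 6 (remaining 12 m³)
8 m³ → container 6 (remaining 4 m³)
6 m³ → container 4 (remaining 1 m³)
5 m³ → container 7 (remaining 15 m³)
4 m³ → container 2 (remaining 0 m³)
3 m³ → container 3 (remaining 1 m³)
1 m³ → container 1 (remaining 1 m³)
1 m³ → container 1 (remaining 0 m³)
Final containers: [18,1,1] [16,4] [16,3] [13,6] [10,8] [8,8] [5].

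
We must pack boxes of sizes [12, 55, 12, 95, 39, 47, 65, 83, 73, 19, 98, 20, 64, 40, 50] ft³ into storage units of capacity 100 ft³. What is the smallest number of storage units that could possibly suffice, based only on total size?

Total size = 12 + 55 + 12 + 95 + 39 + 47 + 65 + 83 + 73 + 19 + 98 + 20 + 64 + 40 + 50 = 772 ft³.
⌈772 / 100⌉ = 8.

8 storage units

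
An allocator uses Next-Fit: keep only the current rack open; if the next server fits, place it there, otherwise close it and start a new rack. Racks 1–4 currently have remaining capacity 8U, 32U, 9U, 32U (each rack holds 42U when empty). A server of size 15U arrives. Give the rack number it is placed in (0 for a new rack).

Next-Fit only looks at rack 4, which has 32U free.
15U fits there.

4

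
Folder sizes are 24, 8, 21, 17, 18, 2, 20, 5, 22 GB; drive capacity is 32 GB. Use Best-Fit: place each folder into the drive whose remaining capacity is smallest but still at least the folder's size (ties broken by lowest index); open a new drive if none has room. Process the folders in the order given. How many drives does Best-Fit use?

6 drives

drive 1: place 24 GB, 8 GB left
drive 1: place 8 GB, 0 GB left
drive 2: place 21 GB, 11 GB left
drive 3: place 17 GB, 15 GB left
drive 4: place 18 GB, 14 GB left
drive 2: place 2 GB, 9 GB left
drive 5: place 20 GB, 12 GB left
drive 2: place 5 GB, 4 GB left
drive 6: place 22 GB, 10 GB left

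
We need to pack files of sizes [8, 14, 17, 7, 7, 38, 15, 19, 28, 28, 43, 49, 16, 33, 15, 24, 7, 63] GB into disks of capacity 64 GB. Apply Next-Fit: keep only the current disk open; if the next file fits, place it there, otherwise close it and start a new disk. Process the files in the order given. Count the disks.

9

Put 8 GB in disk 1; 56 GB remain.
Put 14 GB in disk 1; 42 GB remain.
Put 17 GB in disk 1; 25 GB remain.
Put 7 GB in disk 1; 18 GB remain.
Put 7 GB in disk 1; 11 GB remain.
Put 38 GB in disk 2; 26 GB remain.
Put 15 GB in disk 2; 11 GB remain.
Put 19 GB in disk 3; 45 GB remain.
Put 28 GB in disk 3; 17 GB remain.
Put 28 GB in disk 4; 36 GB remain.
Put 43 GB in disk 5; 21 GB remain.
Put 49 GB in disk 6; 15 GB remain.
Put 16 GB in disk 7; 48 GB remain.
Put 33 GB in disk 7; 15 GB remain.
Put 15 GB in disk 7; 0 GB remain.
Put 24 GB in disk 8; 40 GB remain.
Put 7 GB in disk 8; 33 GB remain.
Put 63 GB in disk 9; 1 GB remain.
Final disks: [8,14,17,7,7] [38,15] [19,28] [28] [43] [49] [16,33,15] [24,7] [63].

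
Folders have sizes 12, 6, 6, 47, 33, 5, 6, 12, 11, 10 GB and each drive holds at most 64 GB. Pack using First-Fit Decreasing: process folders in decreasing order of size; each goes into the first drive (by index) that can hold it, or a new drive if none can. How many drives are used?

Sorted descending: 47, 33, 12, 12, 11, 10, 6, 6, 6, 5.
Put 47 GB in drive 1; 17 GB remain.
Put 33 GB in drive 2; 31 GB remain.
Put 12 GB in drive 1; 5 GB remain.
Put 12 GB in drive 2; 19 GB remain.
Put 11 GB in drive 2; 8 GB remain.
Put 10 GB in drive 3; 54 GB remain.
Put 6 GB in drive 2; 2 GB remain.
Put 6 GB in drive 3; 48 GB remain.
Put 6 GB in drive 3; 42 GB remain.
Put 5 GB in drive 1; 0 GB remain.

3 drives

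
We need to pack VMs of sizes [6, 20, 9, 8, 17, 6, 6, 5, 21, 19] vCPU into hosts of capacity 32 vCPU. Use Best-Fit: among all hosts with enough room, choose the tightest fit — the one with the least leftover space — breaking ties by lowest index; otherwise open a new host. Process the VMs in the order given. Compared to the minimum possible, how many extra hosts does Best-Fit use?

Best-Fit: [6,20,6] [9,8,6,5] [17] [21] [19] → 5 hosts.
Total size 117 vCPU; any packing needs at least ⌈117/32⌉ = 4 hosts.
An optimal packing achieves that bound: [21,9] [20,8] [19,6,6] [17,6,5] → 4 hosts.
Excess: 5 − 4 = 1.

1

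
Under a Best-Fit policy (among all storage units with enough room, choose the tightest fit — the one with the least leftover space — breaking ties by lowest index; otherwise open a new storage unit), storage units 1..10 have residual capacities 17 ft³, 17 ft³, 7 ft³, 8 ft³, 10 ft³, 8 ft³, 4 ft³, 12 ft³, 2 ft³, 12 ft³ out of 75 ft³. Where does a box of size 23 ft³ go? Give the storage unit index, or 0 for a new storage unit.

No storage unit has ≥ 23 ft³ free, so a new storage unit is opened.

0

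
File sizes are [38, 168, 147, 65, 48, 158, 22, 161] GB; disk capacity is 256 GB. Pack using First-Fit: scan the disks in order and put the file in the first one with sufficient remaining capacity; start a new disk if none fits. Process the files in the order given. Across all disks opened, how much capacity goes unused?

217

Put 38 GB in disk 1; 218 GB remain.
Put 168 GB in disk 1; 50 GB remain.
Put 147 GB in disk 2; 109 GB remain.
Put 65 GB in disk 2; 44 GB remain.
Put 48 GB in disk 1; 2 GB remain.
Put 158 GB in disk 3; 98 GB remain.
Put 22 GB in disk 2; 22 GB remain.
Put 161 GB in disk 4; 95 GB remain.
4 disks × 256 GB = 1024 GB; used 807 GB; unused 217 GB.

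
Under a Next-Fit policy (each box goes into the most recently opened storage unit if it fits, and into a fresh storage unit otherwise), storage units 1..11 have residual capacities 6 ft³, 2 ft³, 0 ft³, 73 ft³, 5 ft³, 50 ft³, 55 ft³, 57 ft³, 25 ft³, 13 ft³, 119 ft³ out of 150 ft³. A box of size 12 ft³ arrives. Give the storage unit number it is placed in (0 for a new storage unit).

Next-Fit only looks at storage unit 11, which has 119 ft³ free.
12 ft³ fits there.

11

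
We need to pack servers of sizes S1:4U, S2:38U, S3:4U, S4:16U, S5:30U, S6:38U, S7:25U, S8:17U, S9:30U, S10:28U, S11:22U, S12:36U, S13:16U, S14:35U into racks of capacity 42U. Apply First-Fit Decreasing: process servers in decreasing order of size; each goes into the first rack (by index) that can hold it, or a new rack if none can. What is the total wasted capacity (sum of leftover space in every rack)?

81

Sorted descending: 38, 38, 36, 35, 30, 30, 28, 25, 22, 17, 16, 16, 4, 4.
38U → rack 1 (remaining 4U)
38U → rack 2 (remaining 4U)
36U → rack 3 (remaining 6U)
35U → rack 4 (remaining 7U)
30U → rack 5 (remaining 12U)
30U → rack 6 (remaining 12U)
28U → rack 7 (remaining 14U)
25U → rack 8 (remaining 17U)
22U → rack 9 (remaining 20U)
17U → rack 8 (remaining 0U)
16U → rack 9 (remaining 4U)
16U → rack 10 (remaining 26U)
4U → rack 1 (remaining 0U)
4U → rack 2 (remaining 0U)
10 racks × 42U = 420U; used 339U; unused 81U.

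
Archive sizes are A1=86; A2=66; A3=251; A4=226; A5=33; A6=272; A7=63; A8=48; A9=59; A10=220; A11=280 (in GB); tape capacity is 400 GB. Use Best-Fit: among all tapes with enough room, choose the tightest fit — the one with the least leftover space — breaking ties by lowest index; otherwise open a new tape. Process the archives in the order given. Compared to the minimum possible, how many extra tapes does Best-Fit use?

0

Best-Fit: [86,66,226] [251,33,63,48] [272,59] [220] [280] → 5 tapes.
Total size 1604 GB; any packing needs at least ⌈1604/400⌉ = 5 tapes.
So 5 is already optimal.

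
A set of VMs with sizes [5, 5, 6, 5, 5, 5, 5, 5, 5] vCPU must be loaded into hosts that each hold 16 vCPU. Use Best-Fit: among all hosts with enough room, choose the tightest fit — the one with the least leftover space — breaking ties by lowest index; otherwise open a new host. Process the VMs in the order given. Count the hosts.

3

Put 5 vCPU in host 1; 11 vCPU remain.
Put 5 vCPU in host 1; 6 vCPU remain.
Put 6 vCPU in host 1; 0 vCPU remain.
Put 5 vCPU in host 2; 11 vCPU remain.
Put 5 vCPU in host 2; 6 vCPU remain.
Put 5 vCPU in host 2; 1 vCPU remain.
Put 5 vCPU in host 3; 11 vCPU remain.
Put 5 vCPU in host 3; 6 vCPU remain.
Put 5 vCPU in host 3; 1 vCPU remain.
Final hosts: [5,5,6] [5,5,5] [5,5,5].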